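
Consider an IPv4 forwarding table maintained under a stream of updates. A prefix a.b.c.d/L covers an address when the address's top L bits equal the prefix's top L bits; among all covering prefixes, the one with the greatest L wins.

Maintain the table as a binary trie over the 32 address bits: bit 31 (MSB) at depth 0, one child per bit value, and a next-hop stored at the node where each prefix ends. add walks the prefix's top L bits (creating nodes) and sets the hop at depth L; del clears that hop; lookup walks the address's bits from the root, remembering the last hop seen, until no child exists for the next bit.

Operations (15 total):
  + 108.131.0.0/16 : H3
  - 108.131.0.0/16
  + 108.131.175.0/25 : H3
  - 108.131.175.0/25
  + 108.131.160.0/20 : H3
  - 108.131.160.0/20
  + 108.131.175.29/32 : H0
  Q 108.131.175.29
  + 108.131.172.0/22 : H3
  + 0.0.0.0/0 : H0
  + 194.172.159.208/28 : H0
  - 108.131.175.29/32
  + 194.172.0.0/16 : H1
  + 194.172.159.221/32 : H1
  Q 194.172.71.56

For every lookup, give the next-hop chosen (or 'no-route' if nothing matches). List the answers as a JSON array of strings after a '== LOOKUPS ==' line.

Apply in order:
  add 108.131.0.0/16 -> H3 at depth 16
  del 108.131.0.0/16 (clear depth 16)
  add 108.131.175.0/25 -> H3 at depth 25
  del 108.131.175.0/25 (clear depth 25)
  add 108.131.160.0/20 -> H3 at depth 20
  del 108.131.160.0/20 (clear depth 20)
  add 108.131.175.29/32 -> H0 at depth 32
  ? 108.131.175.29  path d0:-→d1:-→d2:-→d3:-→d4:-→d5:-→d6:-→d7:-→d8:-→d9:-→d10:-→d11:-→d12:-→d13:-→d14:-→d15:-→d16:-→d17:-→d18:-→d19:-→d20:-→d21:-→d22:-→d23:-→d24:-→d25:-→d26:-→d27:-→d28:-→d29:-→d30:-→d31:-→d32:H0  best=H0
  add 108.131.172.0/22 -> H3 at depth 22
  add 0.0.0.0/0 -> H0 at depth 0
  add 194.172.159.208/28 -> H0 at depth 28
  del 108.131.175.29/32 (clear depth 32)
  add 194.172.0.0/16 -> H1 at depth 16
  add 194.172.159.221/32 -> H1 at depth 32
  ? 194.172.71.56  path d0:H0→d1:-→d2:-→d3:-→d4:-→d5:-→d6:-→d7:-→d8:-→d9:-→d10:-→d11:-→d12:-→d13:-→d14:-→d15:-→d16:H1  best=H1

== LOOKUPS ==
["H0","H1"]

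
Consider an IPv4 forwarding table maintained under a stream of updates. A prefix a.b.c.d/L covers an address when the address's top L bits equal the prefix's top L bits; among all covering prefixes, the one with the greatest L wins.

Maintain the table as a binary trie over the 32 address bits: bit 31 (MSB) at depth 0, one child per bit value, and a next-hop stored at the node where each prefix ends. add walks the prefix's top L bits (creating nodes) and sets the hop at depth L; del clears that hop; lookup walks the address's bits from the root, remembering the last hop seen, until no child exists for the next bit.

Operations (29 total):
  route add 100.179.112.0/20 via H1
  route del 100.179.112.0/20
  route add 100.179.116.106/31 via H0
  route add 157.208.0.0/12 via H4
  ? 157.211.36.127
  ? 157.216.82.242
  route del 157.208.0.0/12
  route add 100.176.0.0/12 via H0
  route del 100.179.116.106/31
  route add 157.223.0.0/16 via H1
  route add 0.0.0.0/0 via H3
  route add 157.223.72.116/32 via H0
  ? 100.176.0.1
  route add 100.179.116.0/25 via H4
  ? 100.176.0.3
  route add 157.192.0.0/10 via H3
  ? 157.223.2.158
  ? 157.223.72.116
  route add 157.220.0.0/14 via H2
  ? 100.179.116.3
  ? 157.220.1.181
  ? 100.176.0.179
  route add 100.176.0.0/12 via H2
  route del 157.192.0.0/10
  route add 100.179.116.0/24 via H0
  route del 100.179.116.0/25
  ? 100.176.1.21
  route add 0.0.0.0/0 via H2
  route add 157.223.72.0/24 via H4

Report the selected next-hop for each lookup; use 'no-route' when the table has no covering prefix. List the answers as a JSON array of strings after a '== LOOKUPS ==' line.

Process each operation:
  add 100.179.112.0/20 -> H1 at depth 20
  del 100.179.112.0/20 (clear depth 20)
  add 100.179.116.106/31 -> H0 at depth 31
  add 157.208.0.0/12 -> H4 at depth 12
  ? 157.211.36.127  path d0:-→d1:-→d2:-→d3:-→d4:-→d5:-→d6:-→d7:-→d8:-→d9:-→d10:-→d11:-→d12:H4  best=H4
  ? 157.216.82.242  path d0:-→d1:-→d2:-→d3:-→d4:-→d5:-→d6:-→d7:-→d8:-→d9:-→d10:-→d11:-→d12:H4  best=H4
  del 157.208.0.0/12 (clear depth 12)
  add 100.176.0.0/12 -> H0 at depth 12
  del 100.179.116.106/31 (clear depth 31)
  add 157.223.0.0/16 -> H1 at depth 16
  add 0.0.0.0/0 -> H3 at depth 0
  add 157.223.72.116/32 -> H0 at depth 32
  ? 100.176.0.1  path d0:H3→d1:-→d2:-→d3:-→d4:-→d5:-→d6:-→d7:-→d8:-→d9:-→d10:-→d11:-→d12:H0→d13:-→d14:-  best=H0
  add 100.179.116.0/25 -> H4 at depth 25
  ? 100.176.0.3  path d0:H3→d1:-→d2:-→d3:-→d4:-→d5:-→d6:-→d7:-→d8:-→d9:-→d10:-→d11:-→d12:H0→d13:-→d14:-  best=H0
  add 157.192.0.0/10 -> H3 at depth 10
  ? 157.223.2.158  path d0:H3→d1:-→d2:-→d3:-→d4:-→d5:-→d6:-→d7:-→d8:-→d9:-→d10:H3→d11:-→d12:-→d13:-→d14:-→d15:-→d16:H1→d17:-  best=H1
  ? 157.223.72.116  path d0:H3→d1:-→d2:-→d3:-→d4:-→d5:-→d6:-→d7:-→d8:-→d9:-→d10:H3→d11:-→d12:-→d13:-→d14:-→d15:-→d16:H1→d17:-→d18:-→d19:-→d20:-→d21:-→d22:-→d23:-→d24:-→d25:-→d26:-→d27:-→d28:-→d29:-→d30:-→d31:-→d32:H0  best=H0
  add 157.220.0.0/14 -> H2 at depth 14
  ? 100.179.116.3  path d0:H3→d1:-→d2:-→d3:-→d4:-→d5:-→d6:-→d7:-→d8:-→d9:-→d10:-→d11:-→d12:H0→d13:-→d14:-→d15:-→d16:-→d17:-→d18:-→d19:-→d20:-→d21:-→d22:-→d23:-→d24:-→d25:H4  best=H4
  ? 157.220.1.181  path d0:H3→d1:-→d2:-→d3:-→d4:-→d5:-→d6:-→d7:-→d8:-→d9:-→d10:H3→d11:-→d12:-→d13:-→d14:H2  best=H2
  ? 100.176.0.179  path d0:H3→d1:-→d2:-→d3:-→d4:-→d5:-→d6:-→d7:-→d8:-→d9:-→d10:-→d11:-→d12:H0→d13:-→d14:-  best=H0
  add 100.176.0.0/12 -> H2 at depth 12
  del 157.192.0.0/10 (clear depth 10)
  add 100.179.116.0/24 -> H0 at depth 24
  del 100.179.116.0/25 (clear depth 25)
  ? 100.176.1.21  path d0:H3→d1:-→d2:-→d3:-→d4:-→d5:-→d6:-→d7:-→d8:-→d9:-→d10:-→d11:-→d12:H2→d13:-→d14:-  best=H2
  add 0.0.0.0/0 -> H2 at depth 0
  add 157.223.72.0/24 -> H4 at depth 24

== LOOKUPS ==
["H4","H4","H0","H0","H1","H0","H4","H2","H0","H2"]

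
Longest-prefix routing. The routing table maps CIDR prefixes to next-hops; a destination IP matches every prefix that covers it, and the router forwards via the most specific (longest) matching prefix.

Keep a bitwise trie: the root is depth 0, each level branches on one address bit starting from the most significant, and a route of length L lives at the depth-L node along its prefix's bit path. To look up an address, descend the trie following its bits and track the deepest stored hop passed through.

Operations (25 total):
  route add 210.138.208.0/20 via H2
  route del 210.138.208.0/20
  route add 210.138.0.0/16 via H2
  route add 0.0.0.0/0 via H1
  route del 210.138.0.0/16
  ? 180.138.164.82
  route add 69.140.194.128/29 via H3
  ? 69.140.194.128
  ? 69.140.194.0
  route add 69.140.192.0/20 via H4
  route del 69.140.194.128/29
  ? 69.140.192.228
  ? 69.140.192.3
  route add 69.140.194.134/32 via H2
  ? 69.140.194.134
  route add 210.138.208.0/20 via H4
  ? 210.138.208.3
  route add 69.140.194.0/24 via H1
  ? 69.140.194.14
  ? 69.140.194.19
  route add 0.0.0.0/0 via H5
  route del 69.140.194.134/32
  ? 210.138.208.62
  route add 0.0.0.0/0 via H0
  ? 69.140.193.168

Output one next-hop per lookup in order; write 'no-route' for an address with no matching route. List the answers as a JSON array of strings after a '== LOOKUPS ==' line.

Trace:
  + 210.138.208.0/20 (H2) depth=20
  del 210.138.208.0/20 (clear depth 20)
  + 210.138.0.0/16 (H2) depth=16
  + 0.0.0.0/0 (H1) depth=0
  del 210.138.0.0/16 (clear depth 16)
  lookup 180.138.164.82: bits 1 walk d0:H1→d1:- -> H1
  + 69.140.194.128/29 (H3) depth=29
  lookup 69.140.194.128: bits 01000101100011001100001010000 walk d0:H1→d1:-→d2:-→d3:-→d4:-→d5:-→d6:-→d7:-→d8:-→d9:-→d10:-→d11:-→d12:-→d13:-→d14:-→d15:-→d16:-→d17:-→d18:-→d19:-→d20:-→d21:-→d22:-→d23:-→d24:-→d25:-→d26:-→d27:-→d28:-→d29:H3 -> H3
  lookup 69.140.194.0: bits 010001011000110011000010 walk d0:H1→d1:-→d2:-→d3:-→d4:-→d5:-→d6:-→d7:-→d8:-→d9:-→d10:-→d11:-→d12:-→d13:-→d14:-→d15:-→d16:-→d17:-→d18:-→d19:-→d20:-→d21:-→d22:-→d23:-→d24:- -> H1
  + 69.140.192.0/20 (H4) depth=20
  del 69.140.194.128/29 (clear depth 29)
  lookup 69.140.192.228: bits 0100010110001100110000 walk d0:H1→d1:-→d2:-→d3:-→d4:-→d5:-→d6:-→d7:-→d8:-→d9:-→d10:-→d11:-→d12:-→d13:-→d14:-→d15:-→d16:-→d17:-→d18:-→d19:-→d20:H4→d21:-→d22:- -> H4
  lookup 69.140.192.3: bits 0100010110001100110000 walk d0:H1→d1:-→d2:-→d3:-→d4:-→d5:-→d6:-→d7:-→d8:-→d9:-→d10:-→d11:-→d12:-→d13:-→d14:-→d15:-→d16:-→d17:-→d18:-→d19:-→d20:H4→d21:-→d22:- -> H4
  + 69.140.194.134/32 (H2) depth=32
  lookup 69.140.194.134: bits 01000101100011001100001010000110 walk d0:H1→d1:-→d2:-→d3:-→d4:-→d5:-→d6:-→d7:-→d8:-→d9:-→d10:-→d11:-→d12:-→d13:-→d14:-→d15:-→d16:-→d17:-→d18:-→d19:-→d20:H4→d21:-→d22:-→d23:-→d24:-→d25:-→d26:-→d27:-→d28:-→d29:-→d30:-→d31:-→d32:H2 -> H2
  + 210.138.208.0/20 (H4) depth=20
  lookup 210.138.208.3: bits 11010010100010101101 walk d0:H1→d1:-→d2:-→d3:-→d4:-→d5:-→d6:-→d7:-→d8:-→d9:-→d10:-→d11:-→d12:-→d13:-→d14:-→d15:-→d16:-→d17:-→d18:-→d19:-→d20:H4 -> H4
  + 69.140.194.0/24 (H1) depth=24
  lookup 69.140.194.14: bits 010001011000110011000010 walk d0:H1→d1:-→d2:-→d3:-→d4:-→d5:-→d6:-→d7:-→d8:-→d9:-→d10:-→d11:-→d12:-→d13:-→d14:-→d15:-→d16:-→d17:-→d18:-→d19:-→d20:H4→d21:-→d22:-→d23:-→d24:H1 -> H1
  lookup 69.140.194.19: bits 010001011000110011000010 walk d0:H1→d1:-→d2:-→d3:-→d4:-→d5:-→d6:-→d7:-→d8:-→d9:-→d10:-→d11:-→d12:-→d13:-→d14:-→d15:-→d16:-→d17:-→d18:-→d19:-→d20:H4→d21:-→d22:-→d23:-→d24:H1 -> H1
  + 0.0.0.0/0 (H5) depth=0
  del 69.140.194.134/32 (clear depth 32)
  lookup 210.138.208.62: bits 11010010100010101101 walk d0:H5→d1:-→d2:-→d3:-→d4:-→d5:-→d6:-→d7:-→d8:-→d9:-→d10:-→d11:-→d12:-→d13:-→d14:-→d15:-→d16:-→d17:-→d18:-→d19:-→d20:H4 -> H4
  + 0.0.0.0/0 (H0) depth=0
  lookup 69.140.193.168: bits 0100010110001100110000 walk d0:H0→d1:-→d2:-→d3:-→d4:-→d5:-→d6:-→d7:-→d8:-→d9:-→d10:-→d11:-→d12:-→d13:-→d14:-→d15:-→d16:-→d17:-→d18:-→d19:-→d20:H4→d21:-→d22:- -> H4

== LOOKUPS ==
["H1","H3","H1","H4","H4","H2","H4","H1","H1","H4","H4"]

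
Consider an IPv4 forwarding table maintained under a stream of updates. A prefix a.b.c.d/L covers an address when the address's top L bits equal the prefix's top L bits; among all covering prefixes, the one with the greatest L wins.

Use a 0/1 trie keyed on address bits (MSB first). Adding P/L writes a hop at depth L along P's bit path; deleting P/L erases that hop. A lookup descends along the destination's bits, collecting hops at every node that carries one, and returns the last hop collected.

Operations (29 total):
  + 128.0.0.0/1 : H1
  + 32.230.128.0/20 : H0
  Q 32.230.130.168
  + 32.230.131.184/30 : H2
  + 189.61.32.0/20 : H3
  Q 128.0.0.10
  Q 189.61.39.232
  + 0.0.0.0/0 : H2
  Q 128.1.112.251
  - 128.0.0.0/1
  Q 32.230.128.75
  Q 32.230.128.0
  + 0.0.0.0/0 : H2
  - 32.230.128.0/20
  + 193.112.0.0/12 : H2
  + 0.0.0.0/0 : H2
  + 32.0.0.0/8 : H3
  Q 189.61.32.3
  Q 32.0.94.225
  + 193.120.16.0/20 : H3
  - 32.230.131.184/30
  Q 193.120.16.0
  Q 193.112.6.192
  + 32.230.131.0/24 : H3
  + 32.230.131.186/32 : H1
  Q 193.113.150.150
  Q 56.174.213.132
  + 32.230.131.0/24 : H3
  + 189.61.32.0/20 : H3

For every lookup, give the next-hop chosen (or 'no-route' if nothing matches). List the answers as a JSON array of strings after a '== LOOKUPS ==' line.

Process each operation:
  add 128.0.0.0/1 -> H1 at depth 1
  add 32.230.128.0/20 -> H0 at depth 20
  ? 32.230.130.168  path d0:-→d1:-→d2:-→d3:-→d4:-→d5:-→d6:-→d7:-→d8:-→d9:-→d10:-→d11:-→d12:-→d13:-→d14:-→d15:-→d16:-→d17:-→d18:-→d19:-→d20:H0  best=H0
  add 32.230.131.184/30 -> H2 at depth 30
  add 189.61.32.0/20 -> H3 at depth 20
  ? 128.0.0.10  path d0:-→d1:H1→d2:-  best=H1
  ? 189.61.39.232  path d0:-→d1:H1→d2:-→d3:-→d4:-→d5:-→d6:-→d7:-→d8:-→d9:-→d10:-→d11:-→d12:-→d13:-→d14:-→d15:-→d16:-→d17:-→d18:-→d19:-→d20:H3  best=H3
  add 0.0.0.0/0 -> H2 at depth 0
  ? 128.1.112.251  path d0:H2→d1:H1→d2:-  best=H1
  - 128.0.0.0/1 clear@1
  ? 32.230.128.75  path d0:H2→d1:-→d2:-→d3:-→d4:-→d5:-→d6:-→d7:-→d8:-→d9:-→d10:-→d11:-→d12:-→d13:-→d14:-→d15:-→d16:-→d17:-→d18:-→d19:-→d20:H0→d21:-→d22:-  best=H0
  ? 32.230.128.0  path d0:H2→d1:-→d2:-→d3:-→d4:-→d5:-→d6:-→d7:-→d8:-→d9:-→d10:-→d11:-→d12:-→d13:-→d14:-→d15:-→d16:-→d17:-→d18:-→d19:-→d20:H0→d21:-→d22:-  best=H0
  add 0.0.0.0/0 -> H2 at depth 0
  - 32.230.128.0/20 clear@20
  add 193.112.0.0/12 -> H2 at depth 12
  add 0.0.0.0/0 -> H2 at depth 0
  add 32.0.0.0/8 -> H3 at depth 8
  ? 189.61.32.3  path d0:H2→d1:-→d2:-→d3:-→d4:-→d5:-→d6:-→d7:-→d8:-→d9:-→d10:-→d11:-→d12:-→d13:-→d14:-→d15:-→d16:-→d17:-→d18:-→d19:-→d20:H3  best=H3
  ? 32.0.94.225  path d0:H2→d1:-→d2:-→d3:-→d4:-→d5:-→d6:-→d7:-→d8:H3  best=H3
  add 193.120.16.0/20 -> H3 at depth 20
  - 32.230.131.184/30 clear@30
  ? 193.120.16.0  path d0:H2→d1:-→d2:-→d3:-→d4:-→d5:-→d6:-→d7:-→d8:-→d9:-→d10:-→d11:-→d12:H2→d13:-→d14:-→d15:-→d16:-→d17:-→d18:-→d19:-→d20:H3  best=H3
  ? 193.112.6.192  path d0:H2→d1:-→d2:-→d3:-→d4:-→d5:-→d6:-→d7:-→d8:-→d9:-→d10:-→d11:-→d12:H2  best=H2
  add 32.230.131.0/24 -> H3 at depth 24
  add 32.230.131.186/32 -> H1 at depth 32
  ? 193.113.150.150  path d0:H2→d1:-→d2:-→d3:-→d4:-→d5:-→d6:-→d7:-→d8:-→d9:-→d10:-→d11:-→d12:H2  best=H2
  ? 56.174.213.132  path d0:H2→d1:-→d2:-→d3:-  best=H2
  add 32.230.131.0/24 -> H3 at depth 24
  add 189.61.32.0/20 -> H3 at depth 20

== LOOKUPS ==
["H0","H1","H3","H1","H0","H0","H3","H3","H3","H2","H2","H2"]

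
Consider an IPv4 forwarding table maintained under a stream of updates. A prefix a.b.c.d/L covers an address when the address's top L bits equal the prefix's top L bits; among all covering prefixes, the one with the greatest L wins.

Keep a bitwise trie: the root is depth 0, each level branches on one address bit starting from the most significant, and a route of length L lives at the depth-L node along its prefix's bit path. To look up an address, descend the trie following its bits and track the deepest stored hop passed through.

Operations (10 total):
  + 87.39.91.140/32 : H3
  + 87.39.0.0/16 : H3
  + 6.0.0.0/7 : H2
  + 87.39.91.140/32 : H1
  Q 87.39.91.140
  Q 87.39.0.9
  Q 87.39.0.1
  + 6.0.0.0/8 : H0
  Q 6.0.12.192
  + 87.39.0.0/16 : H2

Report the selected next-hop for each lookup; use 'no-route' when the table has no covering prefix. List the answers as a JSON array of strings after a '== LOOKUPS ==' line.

Process each operation:
  + 87.39.91.140/32 (H3) depth=32
  + 87.39.0.0/16 (H3) depth=16
  + 6.0.0.0/7 (H2) depth=7
  + 87.39.91.140/32 (H1) depth=32
  lookup 87.39.91.140: bits 01010111001001110101101110001100 walk d0:-→d1:-→d2:-→d3:-→d4:-→d5:-→d6:-→d7:-→d8:-→d9:-→d10:-→d11:-→d12:-→d13:-→d14:-→d15:-→d16:H3→d17:-→d18:-→d19:-→d20:-→d21:-→d22:-→d23:-→d24:-→d25:-→d26:-→d27:-→d28:-→d29:-→d30:-→d31:-→d32:H1 -> H1
  lookup 87.39.0.9: bits 01010111001001110 walk d0:-→d1:-→d2:-→d3:-→d4:-→d5:-→d6:-→d7:-→d8:-→d9:-→d10:-→d11:-→d12:-→d13:-→d14:-→d15:-→d16:H3→d17:- -> H3
  lookup 87.39.0.1: bits 01010111001001110 walk d0:-→d1:-→d2:-→d3:-→d4:-→d5:-→d6:-→d7:-→d8:-→d9:-→d10:-→d11:-→d12:-→d13:-→d14:-→d15:-→d16:H3→d17:- -> H3
  + 6.0.0.0/8 (H0) depth=8
  lookup 6.0.12.192: bits 00000110 walk d0:-→d1:-→d2:-→d3:-→d4:-→d5:-→d6:-→d7:H2→d8:H0 -> H0
  + 87.39.0.0/16 (H2) depth=16

== LOOKUPS ==
["H1","H3","H3","H0"]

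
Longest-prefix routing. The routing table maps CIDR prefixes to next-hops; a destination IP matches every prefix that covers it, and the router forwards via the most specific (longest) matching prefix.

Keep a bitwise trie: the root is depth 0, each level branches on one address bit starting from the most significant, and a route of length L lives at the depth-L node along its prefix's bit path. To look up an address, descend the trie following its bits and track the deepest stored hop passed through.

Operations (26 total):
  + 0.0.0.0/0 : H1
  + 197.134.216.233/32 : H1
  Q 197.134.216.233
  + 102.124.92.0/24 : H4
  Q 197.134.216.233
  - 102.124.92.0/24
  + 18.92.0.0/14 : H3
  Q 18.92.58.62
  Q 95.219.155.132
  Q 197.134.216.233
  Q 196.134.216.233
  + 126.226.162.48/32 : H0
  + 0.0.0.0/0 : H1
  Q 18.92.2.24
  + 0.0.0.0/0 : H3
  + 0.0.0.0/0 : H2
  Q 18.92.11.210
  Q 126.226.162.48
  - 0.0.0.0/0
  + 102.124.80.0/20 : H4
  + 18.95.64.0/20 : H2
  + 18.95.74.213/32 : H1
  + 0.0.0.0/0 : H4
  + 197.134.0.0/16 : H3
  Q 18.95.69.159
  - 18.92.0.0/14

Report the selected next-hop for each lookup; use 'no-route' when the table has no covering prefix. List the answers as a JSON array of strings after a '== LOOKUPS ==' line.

Process each operation:
  add 0.0.0.0/0 -> H1 at depth 0
  add 197.134.216.233/32 -> H1 at depth 32
  lookup 197.134.216.233: bits 11000101100001101101100011101001 walk d0:H1→d1:-→d2:-→d3:-→d4:-→d5:-→d6:-→d7:-→d8:-→d9:-→d10:-→d11:-→d12:-→d13:-→d14:-→d15:-→d16:-→d17:-→d18:-→d19:-→d20:-→d21:-→d22:-→d23:-→d24:-→d25:-→d26:-→d27:-→d28:-→d29:-→d30:-→d31:-→d32:H1 -> H1
  add 102.124.92.0/24 -> H4 at depth 24
  lookup 197.134.216.233: bits 11000101100001101101100011101001 walk d0:H1→d1:-→d2:-→d3:-→d4:-→d5:-→d6:-→d7:-→d8:-→d9:-→d10:-→d11:-→d12:-→d13:-→d14:-→d15:-→d16:-→d17:-→d18:-→d19:-→d20:-→d21:-→d22:-→d23:-→d24:-→d25:-→d26:-→d27:-→d28:-→d29:-→d30:-→d31:-→d32:H1 -> H1
  - 102.124.92.0/24 clear@24
  add 18.92.0.0/14 -> H3 at depth 14
  lookup 18.92.58.62: bits 00010010010111 walk d0:H1→d1:-→d2:-→d3:-→d4:-→d5:-→d6:-→d7:-→d8:-→d9:-→d10:-→d11:-→d12:-→d13:-→d14:H3 -> H3
  lookup 95.219.155.132: bits 01 walk d0:H1→d1:-→d2:- -> H1
  lookup 197.134.216.233: bits 11000101100001101101100011101001 walk d0:H1→d1:-→d2:-→d3:-→d4:-→d5:-→d6:-→d7:-→d8:-→d9:-→d10:-→d11:-→d12:-→d13:-→d14:-→d15:-→d16:-→d17:-→d18:-→d19:-→d20:-→d21:-→d22:-→d23:-→d24:-→d25:-→d26:-→d27:-→d28:-→d29:-→d30:-→d31:-→d32:H1 -> H1
  lookup 196.134.216.233: bits 1100010 walk d0:H1→d1:-→d2:-→d3:-→d4:-→d5:-→d6:-→d7:- -> H1
  add 126.226.162.48/32 -> H0 at depth 32
  add 0.0.0.0/0 -> H1 at depth 0
  lookup 18.92.2.24: bits 00010010010111 walk d0:H1→d1:-→d2:-→d3:-→d4:-→d5:-→d6:-→d7:-→d8:-→d9:-→d10:-→d11:-→d12:-→d13:-→d14:H3 -> H3
  add 0.0.0.0/0 -> H3 at depth 0
  add 0.0.0.0/0 -> H2 at depth 0
  lookup 18.92.11.210: bits 00010010010111 walk d0:H2→d1:-→d2:-→d3:-→d4:-→d5:-→d6:-→d7:-→d8:-→d9:-→d10:-→d11:-→d12:-→d13:-→d14:H3 -> H3
  lookup 126.226.162.48: bits 01111110111000101010001000110000 walk d0:H2→d1:-→d2:-→d3:-→d4:-→d5:-→d6:-→d7:-→d8:-→d9:-→d10:-→d11:-→d12:-→d13:-→d14:-→d15:-→d16:-→d17:-→d18:-→d19:-→d20:-→d21:-→d22:-→d23:-→d24:-→d25:-→d26:-→d27:-→d28:-→d29:-→d30:-→d31:-→d32:H0 -> H0
  - 0.0.0.0/0 clear@0
  add 102.124.80.0/20 -> H4 at depth 20
  add 18.95.64.0/20 -> H2 at depth 20
  add 18.95.74.213/32 -> H1 at depth 32
  add 0.0.0.0/0 -> H4 at depth 0
  add 197.134.0.0/16 -> H3 at depth 16
  lookup 18.95.69.159: bits 00010010010111110100 walk d0:H4→d1:-→d2:-→d3:-→d4:-→d5:-→d6:-→d7:-→d8:-→d9:-→d10:-→d11:-→d12:-→d13:-→d14:H3→d15:-→d16:-→d17:-→d18:-→d19:-→d20:H2 -> H2
  - 18.92.0.0/14 clear@14

== LOOKUPS ==
["H1","H1","H3","H1","H1","H1","H3","H3","H0","H2"]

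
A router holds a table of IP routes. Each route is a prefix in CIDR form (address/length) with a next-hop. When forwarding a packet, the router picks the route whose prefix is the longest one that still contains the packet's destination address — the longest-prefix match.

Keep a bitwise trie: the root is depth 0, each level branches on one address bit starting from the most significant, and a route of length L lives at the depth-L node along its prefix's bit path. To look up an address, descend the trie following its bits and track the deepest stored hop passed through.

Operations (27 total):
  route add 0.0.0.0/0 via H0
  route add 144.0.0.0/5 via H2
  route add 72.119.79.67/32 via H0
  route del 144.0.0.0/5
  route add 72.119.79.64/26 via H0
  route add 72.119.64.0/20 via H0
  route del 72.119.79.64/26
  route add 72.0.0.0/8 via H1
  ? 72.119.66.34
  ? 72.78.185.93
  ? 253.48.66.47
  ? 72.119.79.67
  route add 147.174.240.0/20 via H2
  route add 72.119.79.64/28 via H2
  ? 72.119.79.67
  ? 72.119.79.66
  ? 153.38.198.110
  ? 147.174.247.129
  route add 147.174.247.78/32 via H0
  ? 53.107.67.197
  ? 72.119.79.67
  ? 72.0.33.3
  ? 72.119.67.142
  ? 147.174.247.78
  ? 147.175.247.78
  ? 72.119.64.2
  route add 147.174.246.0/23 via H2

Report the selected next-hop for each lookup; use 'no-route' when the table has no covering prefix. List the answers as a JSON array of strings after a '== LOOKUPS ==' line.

Apply in order:
  + 0.0.0.0/0 (H0) depth=0
  + 144.0.0.0/5 (H2) depth=5
  + 72.119.79.67/32 (H0) depth=32
  del 144.0.0.0/5 (clear depth 5)
  + 72.119.79.64/26 (H0) depth=26
  + 72.119.64.0/20 (H0) depth=20
  del 72.119.79.64/26 (clear depth 26)
  + 72.0.0.0/8 (H1) depth=8
  ? 72.119.66.34  path d0:H0→d1:-→d2:-→d3:-→d4:-→d5:-→d6:-→d7:-→d8:H1→d9:-→d10:-→d11:-→d12:-→d13:-→d14:-→d15:-→d16:-→d17:-→d18:-→d19:-→d20:H0  best=H0
  ? 72.78.185.93  path d0:H0→d1:-→d2:-→d3:-→d4:-→d5:-→d6:-→d7:-→d8:H1→d9:-→d10:-  best=H1
  ? 253.48.66.47  path d0:H0→d1:-  best=H0
  ? 72.119.79.67  path d0:H0→d1:-→d2:-→d3:-→d4:-→d5:-→d6:-→d7:-→d8:H1→d9:-→d10:-→d11:-→d12:-→d13:-→d14:-→d15:-→d16:-→d17:-→d18:-→d19:-→d20:H0→d21:-→d22:-→d23:-→d24:-→d25:-→d26:-→d27:-→d28:-→d29:-→d30:-→d31:-→d32:H0  best=H0
  + 147.174.240.0/20 (H2) depth=20
  + 72.119.79.64/28 (H2) depth=28
  ? 72.119.79.67  path d0:H0→d1:-→d2:-→d3:-→d4:-→d5:-→d6:-→d7:-→d8:H1→d9:-→d10:-→d11:-→d12:-→d13:-→d14:-→d15:-→d16:-→d17:-→d18:-→d19:-→d20:H0→d21:-→d22:-→d23:-→d24:-→d25:-→d26:-→d27:-→d28:H2→d29:-→d30:-→d31:-→d32:H0  best=H0
  ? 72.119.79.66  path d0:H0→d1:-→d2:-→d3:-→d4:-→d5:-→d6:-→d7:-→d8:H1→d9:-→d10:-→d11:-→d12:-→d13:-→d14:-→d15:-→d16:-→d17:-→d18:-→d19:-→d20:H0→d21:-→d22:-→d23:-→d24:-→d25:-→d26:-→d27:-→d28:H2→d29:-→d30:-→d31:-  best=H2
  ? 153.38.198.110  path d0:H0→d1:-→d2:-→d3:-→d4:-  best=H0
  ? 147.174.247.129  path d0:H0→d1:-→d2:-→d3:-→d4:-→d5:-→d6:-→d7:-→d8:-→d9:-→d10:-→d11:-→d12:-→d13:-→d14:-→d15:-→d16:-→d17:-→d18:-→d19:-→d20:H2  best=H2
  + 147.174.247.78/32 (H0) depth=32
  ? 53.107.67.197  path d0:H0→d1:-  best=H0
  ? 72.119.79.67  path d0:H0→d1:-→d2:-→d3:-→d4:-→d5:-→d6:-→d7:-→d8:H1→d9:-→d10:-→d11:-→d12:-→d13:-→d14:-→d15:-→d16:-→d17:-→d18:-→d19:-→d20:H0→d21:-→d22:-→d23:-→d24:-→d25:-→d26:-→d27:-→d28:H2→d29:-→d30:-→d31:-→d32:H0  best=H0
  ? 72.0.33.3  path d0:H0→d1:-→d2:-→d3:-→d4:-→d5:-→d6:-→d7:-→d8:H1→d9:-  best=H1
  ? 72.119.67.142  path d0:H0→d1:-→d2:-→d3:-→d4:-→d5:-→d6:-→d7:-→d8:H1→d9:-→d10:-→d11:-→d12:-→d13:-→d14:-→d15:-→d16:-→d17:-→d18:-→d19:-→d20:H0  best=H0
  ? 147.174.247.78  path d0:H0→d1:-→d2:-→d3:-→d4:-→d5:-→d6:-→d7:-→d8:-→d9:-→d10:-→d11:-→d12:-→d13:-→d14:-→d15:-→d16:-→d17:-→d18:-→d19:-→d20:H2→d21:-→d22:-→d23:-→d24:-→d25:-→d26:-→d27:-→d28:-→d29:-→d30:-→d31:-→d32:H0  best=H0
  ? 147.175.247.78  path d0:H0→d1:-→d2:-→d3:-→d4:-→d5:-→d6:-→d7:-→d8:-→d9:-→d10:-→d11:-→d12:-→d13:-→d14:-→d15:-  best=H0
  ? 72.119.64.2  path d0:H0→d1:-→d2:-→d3:-→d4:-→d5:-→d6:-→d7:-→d8:H1→d9:-→d10:-→d11:-→d12:-→d13:-→d14:-→d15:-→d16:-→d17:-→d18:-→d19:-→d20:H0  best=H0
  + 147.174.246.0/23 (H2) depth=23

== LOOKUPS ==
["H0","H1","H0","H0","H0","H2","H0","H2","H0","H0","H1","H0","H0","H0","H0"]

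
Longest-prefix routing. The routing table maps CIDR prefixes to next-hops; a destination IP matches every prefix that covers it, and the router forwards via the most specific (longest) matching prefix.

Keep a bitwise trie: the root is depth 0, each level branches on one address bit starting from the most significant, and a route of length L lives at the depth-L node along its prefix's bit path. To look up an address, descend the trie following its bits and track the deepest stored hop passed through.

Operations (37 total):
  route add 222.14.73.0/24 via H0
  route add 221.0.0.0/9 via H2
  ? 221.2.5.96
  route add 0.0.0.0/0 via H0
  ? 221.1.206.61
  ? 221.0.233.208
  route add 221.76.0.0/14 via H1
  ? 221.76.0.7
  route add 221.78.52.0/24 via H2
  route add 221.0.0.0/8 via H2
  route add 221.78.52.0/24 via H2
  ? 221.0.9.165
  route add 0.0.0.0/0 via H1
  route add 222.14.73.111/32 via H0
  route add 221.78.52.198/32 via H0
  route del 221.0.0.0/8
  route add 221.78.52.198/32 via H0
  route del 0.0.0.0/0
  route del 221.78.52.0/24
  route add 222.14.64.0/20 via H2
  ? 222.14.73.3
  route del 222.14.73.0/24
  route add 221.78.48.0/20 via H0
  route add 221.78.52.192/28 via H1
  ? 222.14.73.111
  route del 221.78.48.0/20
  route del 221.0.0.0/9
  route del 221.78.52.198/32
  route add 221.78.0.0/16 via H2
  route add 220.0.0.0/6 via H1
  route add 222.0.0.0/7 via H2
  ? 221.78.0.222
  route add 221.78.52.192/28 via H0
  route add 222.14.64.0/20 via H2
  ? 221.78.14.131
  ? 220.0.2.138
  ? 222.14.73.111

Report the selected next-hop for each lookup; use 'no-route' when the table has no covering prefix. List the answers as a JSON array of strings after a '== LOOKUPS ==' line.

Apply in order:
  + 222.14.73.0/24 (H0) depth=24
  + 221.0.0.0/9 (H2) depth=9
  Q 221.2.5.96: descend 110111010 ; hops seen [H2] ; pick H2
  + 0.0.0.0/0 (H0) depth=0
  Q 221.1.206.61: descend 110111010 ; hops seen [H0,H2] ; pick H2
  Q 221.0.233.208: descend 110111010 ; hops seen [H0,H2] ; pick H2
  + 221.76.0.0/14 (H1) depth=14
  Q 221.76.0.7: descend 11011101010011 ; hops seen [H0,H2,H1] ; pick H1
  + 221.78.52.0/24 (H2) depth=24
  + 221.0.0.0/8 (H2) depth=8
  + 221.78.52.0/24 (H2) depth=24
  Q 221.0.9.165: descend 110111010 ; hops seen [H0,H2,H2] ; pick H2
  + 0.0.0.0/0 (H1) depth=0
  + 222.14.73.111/32 (H0) depth=32
  + 221.78.52.198/32 (H0) depth=32
  - 221.0.0.0/8 clear@8
  + 221.78.52.198/32 (H0) depth=32
  - 0.0.0.0/0 clear@0
  - 221.78.52.0/24 clear@24
  + 222.14.64.0/20 (H2) depth=20
  Q 222.14.73.3: descend 1101111000001110010010010 ; hops seen [H2,H0] ; pick H0
  - 222.14.73.0/24 clear@24
  + 221.78.48.0/20 (H0) depth=20
  + 221.78.52.192/28 (H1) depth=28
  Q 222.14.73.111: descend 11011110000011100100100101101111 ; hops seen [H2,H0] ; pick H0
  - 221.78.48.0/20 clear@20
  - 221.0.0.0/9 clear@9
  - 221.78.52.198/32 clear@32
  + 221.78.0.0/16 (H2) depth=16
  + 220.0.0.0/6 (H1) depth=6
  + 222.0.0.0/7 (H2) depth=7
  Q 221.78.0.222: descend 110111010100111000 ; hops seen [H1,H1,H2] ; pick H2
  + 221.78.52.192/28 (H0) depth=28
  + 222.14.64.0/20 (H2) depth=20
  Q 221.78.14.131: descend 110111010100111000 ; hops seen [H1,H1,H2] ; pick H2
  Q 220.0.2.138: descend 1101110 ; hops seen [H1] ; pick H1
  Q 222.14.73.111: descend 11011110000011100100100101101111 ; hops seen [H1,H2,H2,H0] ; pick H0

== LOOKUPS ==
["H2","H2","H2","H1","H2","H0","H0","H2","H2","H1","H0"]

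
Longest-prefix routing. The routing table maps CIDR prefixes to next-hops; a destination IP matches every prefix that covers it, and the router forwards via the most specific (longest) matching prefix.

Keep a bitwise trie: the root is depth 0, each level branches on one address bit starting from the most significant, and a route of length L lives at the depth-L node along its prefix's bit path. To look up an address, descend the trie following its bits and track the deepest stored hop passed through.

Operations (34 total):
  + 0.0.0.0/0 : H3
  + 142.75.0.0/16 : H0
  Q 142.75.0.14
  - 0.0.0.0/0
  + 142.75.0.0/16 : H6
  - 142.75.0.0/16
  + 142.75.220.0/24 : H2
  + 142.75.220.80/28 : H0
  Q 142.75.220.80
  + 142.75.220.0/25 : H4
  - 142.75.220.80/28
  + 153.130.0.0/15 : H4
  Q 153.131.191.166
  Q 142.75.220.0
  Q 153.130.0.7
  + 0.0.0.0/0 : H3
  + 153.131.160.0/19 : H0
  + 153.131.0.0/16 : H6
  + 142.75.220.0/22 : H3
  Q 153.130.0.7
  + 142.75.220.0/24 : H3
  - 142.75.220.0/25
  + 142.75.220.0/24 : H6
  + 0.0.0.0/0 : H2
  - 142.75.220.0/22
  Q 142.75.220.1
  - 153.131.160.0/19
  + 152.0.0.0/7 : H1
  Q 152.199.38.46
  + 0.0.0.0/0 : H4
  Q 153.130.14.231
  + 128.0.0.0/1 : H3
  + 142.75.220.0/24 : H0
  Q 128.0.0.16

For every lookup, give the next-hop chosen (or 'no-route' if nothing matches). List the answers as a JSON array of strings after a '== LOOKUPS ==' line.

Process each operation:
  + 0.0.0.0/0 (H3) depth=0
  + 142.75.0.0/16 (H0) depth=16
  Q 142.75.0.14: descend 1000111001001011 ; hops seen [H3,H0] ; pick H0
  del 0.0.0.0/0 (clear depth 0)
  + 142.75.0.0/16 (H6) depth=16
  del 142.75.0.0/16 (clear depth 16)
  + 142.75.220.0/24 (H2) depth=24
  + 142.75.220.80/28 (H0) depth=28
  Q 142.75.220.80: descend 1000111001001011110111000101 ; hops seen [H2,H0] ; pick H0
  + 142.75.220.0/25 (H4) depth=25
  del 142.75.220.80/28 (clear depth 28)
  + 153.130.0.0/15 (H4) depth=15
  Q 153.131.191.166: descend 100110011000001 ; hops seen [H4] ; pick H4
  Q 142.75.220.0: descend 1000111001001011110111000 ; hops seen [H2,H4] ; pick H4
  Q 153.130.0.7: descend 100110011000001 ; hops seen [H4] ; pick H4
  + 0.0.0.0/0 (H3) depth=0
  + 153.131.160.0/19 (H0) depth=19
  + 153.131.0.0/16 (H6) depth=16
  + 142.75.220.0/22 (H3) depth=22
  Q 153.130.0.7: descend 100110011000001 ; hops seen [H3,H4] ; pick H4
  + 142.75.220.0/24 (H3) depth=24
  del 142.75.220.0/25 (clear depth 25)
  + 142.75.220.0/24 (H6) depth=24
  + 0.0.0.0/0 (H2) depth=0
  del 142.75.220.0/22 (clear depth 22)
  Q 142.75.220.1: descend 1000111001001011110111000 ; hops seen [H2,H6] ; pick H6
  del 153.131.160.0/19 (clear depth 19)
  + 152.0.0.0/7 (H1) depth=7
  Q 152.199.38.46: descend 1001100 ; hops seen [H2,H1] ; pick H1
  + 0.0.0.0/0 (H4) depth=0
  Q 153.130.14.231: descend 100110011000001 ; hops seen [H4,H1,H4] ; pick H4
  + 128.0.0.0/1 (H3) depth=1
  + 142.75.220.0/24 (H0) depth=24
  Q 128.0.0.16: descend 1000 ; hops seen [H4,H3] ; pick H3

== LOOKUPS ==
["H0","H0","H4","H4","H4","H4","H6","H1","H4","H3"]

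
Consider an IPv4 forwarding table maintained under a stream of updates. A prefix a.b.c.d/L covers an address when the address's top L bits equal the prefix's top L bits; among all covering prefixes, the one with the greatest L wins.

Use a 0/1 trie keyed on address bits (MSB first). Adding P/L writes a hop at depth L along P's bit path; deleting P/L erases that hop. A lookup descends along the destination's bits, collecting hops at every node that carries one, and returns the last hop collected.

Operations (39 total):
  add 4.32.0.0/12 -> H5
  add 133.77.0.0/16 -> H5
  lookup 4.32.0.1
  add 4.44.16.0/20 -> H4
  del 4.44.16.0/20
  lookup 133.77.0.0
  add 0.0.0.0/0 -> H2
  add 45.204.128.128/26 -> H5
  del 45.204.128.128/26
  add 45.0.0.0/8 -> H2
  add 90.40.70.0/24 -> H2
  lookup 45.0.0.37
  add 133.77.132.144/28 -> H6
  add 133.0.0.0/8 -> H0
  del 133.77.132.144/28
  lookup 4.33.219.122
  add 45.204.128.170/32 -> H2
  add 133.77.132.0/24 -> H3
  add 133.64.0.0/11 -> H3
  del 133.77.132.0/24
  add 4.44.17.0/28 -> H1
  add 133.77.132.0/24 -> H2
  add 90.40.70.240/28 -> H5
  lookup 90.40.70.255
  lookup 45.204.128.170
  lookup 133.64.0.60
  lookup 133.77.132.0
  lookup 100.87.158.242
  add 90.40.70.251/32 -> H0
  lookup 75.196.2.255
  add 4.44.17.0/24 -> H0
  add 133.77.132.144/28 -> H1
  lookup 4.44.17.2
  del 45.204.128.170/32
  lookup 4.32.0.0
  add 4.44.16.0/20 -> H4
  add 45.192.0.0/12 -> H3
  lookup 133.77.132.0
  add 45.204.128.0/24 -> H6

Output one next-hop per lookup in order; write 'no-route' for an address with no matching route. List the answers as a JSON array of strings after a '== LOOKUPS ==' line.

Apply in order:
  add 4.32.0.0/12 -> H5 at depth 12
  add 133.77.0.0/16 -> H5 at depth 16
  lookup 4.32.0.1: bits 000001000010 walk d0:-→d1:-→d2:-→d3:-→d4:-→d5:-→d6:-→d7:-→d8:-→d9:-→d10:-→d11:-→d12:H5 -> H5
  add 4.44.16.0/20 -> H4 at depth 20
  - 4.44.16.0/20 clear@20
  lookup 133.77.0.0: bits 1000010101001101 walk d0:-→d1:-→d2:-→d3:-→d4:-→d5:-→d6:-→d7:-→d8:-→d9:-→d10:-→d11:-→d12:-→d13:-→d14:-→d15:-→d16:H5 -> H5
  add 0.0.0.0/0 -> H2 at depth 0
  add 45.204.128.128/26 -> H5 at depth 26
  - 45.204.128.128/26 clear@26
  add 45.0.0.0/8 -> H2 at depth 8
  add 90.40.70.0/24 -> H2 at depth 24
  lookup 45.0.0.37: bits 00101101 walk d0:H2→d1:-→d2:-→d3:-→d4:-→d5:-→d6:-→d7:-→d8:H2 -> H2
  add 133.77.132.144/28 -> H6 at depth 28
  add 133.0.0.0/8 -> H0 at depth 8
  - 133.77.132.144/28 clear@28
  lookup 4.33.219.122: bits 000001000010 walk d0:H2→d1:-→d2:-→d3:-→d4:-→d5:-→d6:-→d7:-→d8:-→d9:-→d10:-→d11:-→d12:H5 -> H5
  add 45.204.128.170/32 -> H2 at depth 32
  add 133.77.132.0/24 -> H3 at depth 24
  add 133.64.0.0/11 -> H3 at depth 11
  - 133.77.132.0/24 clear@24
  add 4.44.17.0/28 -> H1 at depth 28
  add 133.77.132.0/24 -> H2 at depth 24
  add 90.40.70.240/28 -> H5 at depth 28
  lookup 90.40.70.255: bits 0101101000101000010001101111 walk d0:H2→d1:-→d2:-→d3:-→d4:-→d5:-→d6:-→d7:-→d8:-→d9:-→d10:-→d11:-→d12:-→d13:-→d14:-→d15:-→d16:-→d17:-→d18:-→d19:-→d20:-→d21:-→d22:-→d23:-→d24:H2→d25:-→d26:-→d27:-→d28:H5 -> H5
  lookup 45.204.128.170: bits 00101101110011001000000010101010 walk d0:H2→d1:-→d2:-→d3:-→d4:-→d5:-→d6:-→d7:-→d8:H2→d9:-→d10:-→d11:-→d12:-→d13:-→d14:-→d15:-→d16:-→d17:-→d18:-→d19:-→d20:-→d21:-→d22:-→d23:-→d24:-→d25:-→d26:-→d27:-→d28:-→d29:-→d30:-→d31:-→d32:H2 -> H2
  lookup 133.64.0.60: bits 100001010100 walk d0:H2→d1:-→d2:-→d3:-→d4:-→d5:-→d6:-→d7:-→d8:H0→d9:-→d10:-→d11:H3→d12:- -> H3
  lookup 133.77.132.0: bits 100001010100110110000100 walk d0:H2→d1:-→d2:-→d3:-→d4:-→d5:-→d6:-→d7:-→d8:H0→d9:-→d10:-→d11:H3→d12:-→d13:-→d14:-→d15:-→d16:H5→d17:-→d18:-→d19:-→d20:-→d21:-→d22:-→d23:-→d24:H2 -> H2
  lookup 100.87.158.242: bits 01 walk d0:H2→d1:-→d2:- -> H2
  add 90.40.70.251/32 -> H0 at depth 32
  lookup 75.196.2.255: bits 010 walk d0:H2→d1:-→d2:-→d3:- -> H2
  add 4.44.17.0/24 -> H0 at depth 24
  add 133.77.132.144/28 -> H1 at depth 28
  lookup 4.44.17.2: bits 0000010000101100000100010000 walk d0:H2→d1:-→d2:-→d3:-→d4:-→d5:-→d6:-→d7:-→d8:-→d9:-→d10:-→d11:-→d12:H5→d13:-→d14:-→d15:-→d16:-→d17:-→d18:-→d19:-→d20:-→d21:-→d22:-→d23:-→d24:H0→d25:-→d26:-→d27:-→d28:H1 -> H1
  - 45.204.128.170/32 clear@32
  lookup 4.32.0.0: bits 000001000010 walk d0:H2→d1:-→d2:-→d3:-→d4:-→d5:-→d6:-→d7:-→d8:-→d9:-→d10:-→d11:-→d12:H5 -> H5
  add 4.44.16.0/20 -> H4 at depth 20
  add 45.192.0.0/12 -> H3 at depth 12
  lookup 133.77.132.0: bits 100001010100110110000100 walk d0:H2→d1:-→d2:-→d3:-→d4:-→d5:-→d6:-→d7:-→d8:H0→d9:-→d10:-→d11:H3→d12:-→d13:-→d14:-→d15:-→d16:H5→d17:-→d18:-→d19:-→d20:-→d21:-→d22:-→d23:-→d24:H2 -> H2
  add 45.204.128.0/24 -> H6 at depth 24

== LOOKUPS ==
["H5","H5","H2","H5","H5","H2","H3","H2","H2","H2","H1","H5","H2"]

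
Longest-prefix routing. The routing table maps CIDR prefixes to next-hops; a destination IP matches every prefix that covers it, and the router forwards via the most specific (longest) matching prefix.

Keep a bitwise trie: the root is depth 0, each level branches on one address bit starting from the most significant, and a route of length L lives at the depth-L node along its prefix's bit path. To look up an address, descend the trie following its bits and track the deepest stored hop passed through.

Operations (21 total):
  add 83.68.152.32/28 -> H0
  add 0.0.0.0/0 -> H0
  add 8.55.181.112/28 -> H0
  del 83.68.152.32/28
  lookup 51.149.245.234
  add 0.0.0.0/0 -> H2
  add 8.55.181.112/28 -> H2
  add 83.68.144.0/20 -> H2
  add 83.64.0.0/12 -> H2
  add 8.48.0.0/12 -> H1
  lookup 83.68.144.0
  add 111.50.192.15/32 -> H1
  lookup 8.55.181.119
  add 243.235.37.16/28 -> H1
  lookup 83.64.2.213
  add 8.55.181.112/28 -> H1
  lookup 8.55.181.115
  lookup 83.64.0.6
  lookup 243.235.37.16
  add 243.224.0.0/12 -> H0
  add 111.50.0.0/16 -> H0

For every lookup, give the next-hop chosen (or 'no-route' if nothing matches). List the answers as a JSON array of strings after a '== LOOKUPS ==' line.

Process each operation:
  add 83.68.152.32/28 -> H0 at depth 28
  add 0.0.0.0/0 -> H0 at depth 0
  add 8.55.181.112/28 -> H0 at depth 28
  del 83.68.152.32/28 (clear depth 28)
  Q 51.149.245.234: descend 00 ; hops seen [H0] ; pick H0
  add 0.0.0.0/0 -> H2 at depth 0
  add 8.55.181.112/28 -> H2 at depth 28
  add 83.68.144.0/20 -> H2 at depth 20
  add 83.64.0.0/12 -> H2 at depth 12
  add 8.48.0.0/12 -> H1 at depth 12
  Q 83.68.144.0: descend 01010011010001001001 ; hops seen [H2,H2,H2] ; pick H2
  add 111.50.192.15/32 -> H1 at depth 32
  Q 8.55.181.119: descend 0000100000110111101101010111 ; hops seen [H2,H1,H2] ; pick H2
  add 243.235.37.16/28 -> H1 at depth 28
  Q 83.64.2.213: descend 0101001101000 ; hops seen [H2,H2] ; pick H2
  add 8.55.181.112/28 -> H1 at depth 28
  Q 8.55.181.115: descend 0000100000110111101101010111 ; hops seen [H2,H1,H1] ; pick H1
  Q 83.64.0.6: descend 0101001101000 ; hops seen [H2,H2] ; pick H2
  Q 243.235.37.16: descend 1111001111101011001001010001 ; hops seen [H2,H1] ; pick H1
  add 243.224.0.0/12 -> H0 at depth 12
  add 111.50.0.0/16 -> H0 at depth 16

== LOOKUPS ==
["H0","H2","H2","H2","H1","H2","H1"]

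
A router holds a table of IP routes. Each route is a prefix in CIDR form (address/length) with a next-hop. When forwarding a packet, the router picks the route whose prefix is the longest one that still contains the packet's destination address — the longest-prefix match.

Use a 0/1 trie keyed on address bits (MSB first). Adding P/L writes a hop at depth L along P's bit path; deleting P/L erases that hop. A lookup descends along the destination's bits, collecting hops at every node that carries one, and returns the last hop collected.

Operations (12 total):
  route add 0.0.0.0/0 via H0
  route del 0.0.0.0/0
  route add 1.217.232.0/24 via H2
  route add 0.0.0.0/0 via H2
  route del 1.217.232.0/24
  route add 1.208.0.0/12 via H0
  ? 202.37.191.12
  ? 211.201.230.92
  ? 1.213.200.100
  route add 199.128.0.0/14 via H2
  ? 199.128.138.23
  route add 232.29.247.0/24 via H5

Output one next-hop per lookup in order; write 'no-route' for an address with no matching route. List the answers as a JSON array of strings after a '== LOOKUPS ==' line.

Trace:
  + 0.0.0.0/0 (H0) depth=0
  - 0.0.0.0/0 clear@0
  + 1.217.232.0/24 (H2) depth=24
  + 0.0.0.0/0 (H2) depth=0
  - 1.217.232.0/24 clear@24
  + 1.208.0.0/12 (H0) depth=12
  lookup 202.37.191.12: bits ε walk d0:H2 -> H2
  lookup 211.201.230.92: bits ε walk d0:H2 -> H2
  lookup 1.213.200.100: bits 000000011101 walk d0:H2→d1:-→d2:-→d3:-→d4:-→d5:-→d6:-→d7:-→d8:-→d9:-→d10:-→d11:-→d12:H0 -> H0
  + 199.128.0.0/14 (H2) depth=14
  lookup 199.128.138.23: bits 11000111100000 walk d0:H2→d1:-→d2:-→d3:-→d4:-→d5:-→d6:-→d7:-→d8:-→d9:-→d10:-→d11:-→d12:-→d13:-→d14:H2 -> H2
  + 232.29.247.0/24 (H5) depth=24

== LOOKUPS ==
["H2","H2","H0","H2"]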